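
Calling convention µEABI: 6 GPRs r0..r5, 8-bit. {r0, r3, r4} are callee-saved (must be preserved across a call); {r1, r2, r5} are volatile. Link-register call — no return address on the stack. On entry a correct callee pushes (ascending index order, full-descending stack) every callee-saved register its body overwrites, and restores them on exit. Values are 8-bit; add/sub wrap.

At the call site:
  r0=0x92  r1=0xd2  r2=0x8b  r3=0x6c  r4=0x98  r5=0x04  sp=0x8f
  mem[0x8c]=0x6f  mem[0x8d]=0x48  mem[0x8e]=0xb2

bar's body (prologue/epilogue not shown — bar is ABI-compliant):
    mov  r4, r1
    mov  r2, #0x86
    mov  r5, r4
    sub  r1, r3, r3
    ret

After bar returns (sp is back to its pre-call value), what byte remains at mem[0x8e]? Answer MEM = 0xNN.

prologue: push r4 → mem[0x8e]=0x98, sp=0x8e
body[0] mov  r4, r1 → r4=0xd2
body[1] mov  r2, #0x86 → r2=0x86
body[2] mov  r5, r4 → r5=0xd2
body[3] sub  r1, r3, r3 → r1=0x00
epilogue: pop r4=0x98, sp=0x8f
prologue pushed ['r4'] at ['0x8e']

MEM = 0x98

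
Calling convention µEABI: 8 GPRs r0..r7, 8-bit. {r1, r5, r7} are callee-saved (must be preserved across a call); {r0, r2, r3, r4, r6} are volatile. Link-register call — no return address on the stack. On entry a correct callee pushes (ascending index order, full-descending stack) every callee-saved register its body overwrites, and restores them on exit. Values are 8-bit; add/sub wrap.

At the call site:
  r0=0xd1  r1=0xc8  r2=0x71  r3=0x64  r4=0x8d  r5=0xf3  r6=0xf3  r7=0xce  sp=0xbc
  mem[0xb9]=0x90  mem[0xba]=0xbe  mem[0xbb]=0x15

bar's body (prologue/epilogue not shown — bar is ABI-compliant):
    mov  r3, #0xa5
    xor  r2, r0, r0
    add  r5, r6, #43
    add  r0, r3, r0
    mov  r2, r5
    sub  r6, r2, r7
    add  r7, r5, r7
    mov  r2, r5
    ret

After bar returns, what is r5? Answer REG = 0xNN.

prologue: push r5 → mem[0xbb]=0xf3, sp=0xbb
prologue: push r7 → mem[0xba]=0xce, sp=0xba
body[0] mov  r3, #0xa5 → r3=0xa5
body[1] xor  r2, r0, r0 → r2=0x00
body[2] add  r5, r6, #43 → r5=0x1e
body[3] add  r0, r3, r0 → r0=0x76
body[4] mov  r2, r5 → r2=0x1e
body[5] sub  r6, r2, r7 → r6=0x50
body[6] add  r7, r5, r7 → r7=0xec
body[7] mov  r2, r5 → r2=0x1e
epilogue: pop r7=0xce, sp=0xbb
epilogue: pop r5=0xf3, sp=0xbc
r5 is callee-saved → restored

REG = 0xf3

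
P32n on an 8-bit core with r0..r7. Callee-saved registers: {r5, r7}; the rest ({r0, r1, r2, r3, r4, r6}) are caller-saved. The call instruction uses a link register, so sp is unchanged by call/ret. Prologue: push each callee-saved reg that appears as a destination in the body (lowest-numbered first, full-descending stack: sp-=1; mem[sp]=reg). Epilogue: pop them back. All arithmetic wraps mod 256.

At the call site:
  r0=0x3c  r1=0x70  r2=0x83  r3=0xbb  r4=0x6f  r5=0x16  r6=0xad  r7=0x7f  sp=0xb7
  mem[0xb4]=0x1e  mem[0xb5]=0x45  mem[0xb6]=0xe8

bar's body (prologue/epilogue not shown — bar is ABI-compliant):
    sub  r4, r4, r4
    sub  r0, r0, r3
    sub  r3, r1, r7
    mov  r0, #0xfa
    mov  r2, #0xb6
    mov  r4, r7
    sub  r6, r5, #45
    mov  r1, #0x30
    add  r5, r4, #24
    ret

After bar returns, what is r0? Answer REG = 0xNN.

REG = 0xfa

prologue: push r5 → mem[0xb6]=0x16, sp=0xb6
body[0] sub  r4, r4, r4 → r4=0x00
body[1] sub  r0, r0, r3 → r0=0x81
body[2] sub  r3, r1, r7 → r3=0xf1
body[3] mov  r0, #0xfa → r0=0xfa
body[4] mov  r2, #0xb6 → r2=0xb6
body[5] mov  r4, r7 → r4=0x7f
body[6] sub  r6, r5, #45 → r6=0xe9
body[7] mov  r1, #0x30 → r1=0x30
body[8] add  r5, r4, #24 → r5=0x97
epilogue: pop r5=0x16, sp=0xb7
r0 is caller-saved → body value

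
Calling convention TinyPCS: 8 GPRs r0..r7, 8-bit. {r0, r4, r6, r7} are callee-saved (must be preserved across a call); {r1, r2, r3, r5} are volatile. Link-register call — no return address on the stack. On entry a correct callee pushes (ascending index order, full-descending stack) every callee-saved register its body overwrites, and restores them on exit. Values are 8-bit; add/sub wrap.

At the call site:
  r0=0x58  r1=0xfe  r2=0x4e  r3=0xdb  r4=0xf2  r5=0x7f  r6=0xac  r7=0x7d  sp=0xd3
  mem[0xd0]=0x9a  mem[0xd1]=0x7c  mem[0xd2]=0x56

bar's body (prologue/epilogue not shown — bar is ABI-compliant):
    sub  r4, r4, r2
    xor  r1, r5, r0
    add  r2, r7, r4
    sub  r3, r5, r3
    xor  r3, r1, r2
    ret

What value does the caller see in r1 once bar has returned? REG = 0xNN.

prologue: push r4 → mem[0xd2]=0xf2, sp=0xd2
body[0] sub  r4, r4, r2 → r4=0xa4
body[1] xor  r1, r5, r0 → r1=0x27
body[2] add  r2, r7, r4 → r2=0x21
body[3] sub  r3, r5, r3 → r3=0xa4
body[4] xor  r3, r1, r2 → r3=0x06
epilogue: pop r4=0xf2, sp=0xd3
r1 is caller-saved → body value

REG = 0x27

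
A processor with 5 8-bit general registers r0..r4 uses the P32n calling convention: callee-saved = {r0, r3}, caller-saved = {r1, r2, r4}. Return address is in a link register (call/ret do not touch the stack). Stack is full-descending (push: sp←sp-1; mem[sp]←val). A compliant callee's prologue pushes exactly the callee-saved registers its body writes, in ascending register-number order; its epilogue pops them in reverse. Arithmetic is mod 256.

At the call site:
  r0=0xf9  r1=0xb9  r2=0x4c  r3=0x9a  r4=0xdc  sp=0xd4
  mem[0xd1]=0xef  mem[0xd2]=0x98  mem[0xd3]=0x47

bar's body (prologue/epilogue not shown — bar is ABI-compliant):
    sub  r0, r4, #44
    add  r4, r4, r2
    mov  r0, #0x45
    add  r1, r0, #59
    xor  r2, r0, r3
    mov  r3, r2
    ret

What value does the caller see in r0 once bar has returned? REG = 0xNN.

REG = 0xf9

prologue: push r0 → mem[0xd3]=0xf9, sp=0xd3
prologue: push r3 → mem[0xd2]=0x9a, sp=0xd2
body[0] sub  r0, r4, #44 → r0=0xb0
body[1] add  r4, r4, r2 → r4=0x28
body[2] mov  r0, #0x45 → r0=0x45
body[3] add  r1, r0, #59 → r1=0x80
body[4] xor  r2, r0, r3 → r2=0xdf
body[5] mov  r3, r2 → r3=0xdf
epilogue: pop r3=0x9a, sp=0xd3
epilogue: pop r0=0xf9, sp=0xd4
r0 is callee-saved → restored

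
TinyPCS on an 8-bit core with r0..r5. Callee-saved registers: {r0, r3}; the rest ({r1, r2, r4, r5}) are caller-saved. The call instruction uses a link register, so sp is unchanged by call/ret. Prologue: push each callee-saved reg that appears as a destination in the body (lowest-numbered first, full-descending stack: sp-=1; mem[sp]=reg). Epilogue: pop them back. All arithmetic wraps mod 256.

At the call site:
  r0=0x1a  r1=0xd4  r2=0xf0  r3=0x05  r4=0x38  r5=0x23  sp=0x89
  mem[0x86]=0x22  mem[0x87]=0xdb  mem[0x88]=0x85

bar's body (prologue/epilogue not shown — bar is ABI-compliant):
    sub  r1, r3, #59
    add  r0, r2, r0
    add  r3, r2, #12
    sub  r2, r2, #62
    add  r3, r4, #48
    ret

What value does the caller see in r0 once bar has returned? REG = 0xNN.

prologue: push r0 -> mem[0x88]=0x1a, sp=0x88
prologue: push r3 -> mem[0x87]=0x05, sp=0x87
body[0] sub  r1, r3, #59 -> r1=0xca
body[1] add  r0, r2, r0 -> r0=0x0a
body[2] add  r3, r2, #12 -> r3=0xfc
body[3] sub  r2, r2, #62 -> r2=0xb2
body[4] add  r3, r4, #48 -> r3=0x68
epilogue: pop r3=0x05, sp=0x88
epilogue: pop r0=0x1a, sp=0x89
r0 is callee-saved -> restored

REG = 0x1a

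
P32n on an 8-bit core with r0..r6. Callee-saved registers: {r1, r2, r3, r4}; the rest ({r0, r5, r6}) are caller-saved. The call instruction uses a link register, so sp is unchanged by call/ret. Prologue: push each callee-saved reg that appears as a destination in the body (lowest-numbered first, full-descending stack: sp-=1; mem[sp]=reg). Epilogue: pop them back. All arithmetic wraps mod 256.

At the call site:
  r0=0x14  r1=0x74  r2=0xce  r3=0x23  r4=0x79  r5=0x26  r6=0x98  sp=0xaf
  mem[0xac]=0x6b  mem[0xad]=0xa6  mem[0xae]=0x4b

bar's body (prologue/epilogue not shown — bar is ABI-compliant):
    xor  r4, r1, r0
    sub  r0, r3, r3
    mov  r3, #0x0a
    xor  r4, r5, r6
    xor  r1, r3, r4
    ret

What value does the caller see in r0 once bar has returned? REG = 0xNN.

prologue: push r1 -> mem[0xae]=0x74, sp=0xae
prologue: push r3 -> mem[0xad]=0x23, sp=0xad
prologue: push r4 -> mem[0xac]=0x79, sp=0xac
body[0] xor  r4, r1, r0 -> r4=0x60
body[1] sub  r0, r3, r3 -> r0=0x00
body[2] mov  r3, #0x0a -> r3=0x0a
body[3] xor  r4, r5, r6 -> r4=0xbe
body[4] xor  r1, r3, r4 -> r1=0xb4
epilogue: pop r4=0x79, sp=0xad
epilogue: pop r3=0x23, sp=0xae
epilogue: pop r1=0x74, sp=0xaf
r0 is caller-saved -> body value

REG = 0x00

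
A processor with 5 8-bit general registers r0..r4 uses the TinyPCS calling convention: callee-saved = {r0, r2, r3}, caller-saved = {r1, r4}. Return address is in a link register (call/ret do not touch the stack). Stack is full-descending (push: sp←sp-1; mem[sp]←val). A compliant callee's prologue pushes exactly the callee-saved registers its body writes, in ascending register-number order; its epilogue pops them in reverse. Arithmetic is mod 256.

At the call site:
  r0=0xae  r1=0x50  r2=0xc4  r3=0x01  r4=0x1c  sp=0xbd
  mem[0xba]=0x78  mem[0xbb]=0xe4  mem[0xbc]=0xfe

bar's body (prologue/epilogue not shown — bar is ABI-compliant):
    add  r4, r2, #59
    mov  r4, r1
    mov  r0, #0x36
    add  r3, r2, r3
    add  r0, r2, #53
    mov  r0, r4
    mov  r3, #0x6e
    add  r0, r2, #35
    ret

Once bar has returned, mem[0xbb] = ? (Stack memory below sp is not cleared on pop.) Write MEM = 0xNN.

MEM = 0x01

prologue: push r0 → mem[0xbc]=0xae, sp=0xbc
prologue: push r3 → mem[0xbb]=0x01, sp=0xbb
body[0] add  r4, r2, #59 → r4=0xff
body[1] mov  r4, r1 → r4=0x50
body[2] mov  r0, #0x36 → r0=0x36
body[3] add  r3, r2, r3 → r3=0xc5
body[4] add  r0, r2, #53 → r0=0xf9
body[5] mov  r0, r4 → r0=0x50
body[6] mov  r3, #0x6e → r3=0x6e
body[7] add  r0, r2, #35 → r0=0xe7
epilogue: pop r3=0x01, sp=0xbc
epilogue: pop r0=0xae, sp=0xbd
prologue pushed ['r0', 'r3'] at ['0xbc', '0xbb']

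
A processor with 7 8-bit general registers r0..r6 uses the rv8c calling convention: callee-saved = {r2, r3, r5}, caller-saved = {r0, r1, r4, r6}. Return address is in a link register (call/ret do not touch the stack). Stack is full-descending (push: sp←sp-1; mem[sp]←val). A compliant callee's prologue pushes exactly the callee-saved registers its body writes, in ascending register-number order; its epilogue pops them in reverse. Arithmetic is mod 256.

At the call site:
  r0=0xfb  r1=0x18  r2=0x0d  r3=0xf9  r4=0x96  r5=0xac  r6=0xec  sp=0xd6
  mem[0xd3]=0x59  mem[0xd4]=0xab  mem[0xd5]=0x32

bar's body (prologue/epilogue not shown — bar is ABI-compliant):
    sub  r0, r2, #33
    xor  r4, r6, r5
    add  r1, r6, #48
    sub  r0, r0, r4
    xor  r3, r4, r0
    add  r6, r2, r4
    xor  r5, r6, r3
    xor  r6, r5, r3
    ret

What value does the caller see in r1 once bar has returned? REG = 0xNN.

prologue: push r3 → mem[0xd5]=0xf9, sp=0xd5
prologue: push r5 → mem[0xd4]=0xac, sp=0xd4
body[0] sub  r0, r2, #33 → r0=0xec
body[1] xor  r4, r6, r5 → r4=0x40
body[2] add  r1, r6, #48 → r1=0x1c
body[3] sub  r0, r0, r4 → r0=0xac
body[4] xor  r3, r4, r0 → r3=0xec
body[5] add  r6, r2, r4 → r6=0x4d
body[6] xor  r5, r6, r3 → r5=0xa1
body[7] xor  r6, r5, r3 → r6=0x4d
epilogue: pop r5=0xac, sp=0xd5
epilogue: pop r3=0xf9, sp=0xd6
r1 is caller-saved → body value

REG = 0x1c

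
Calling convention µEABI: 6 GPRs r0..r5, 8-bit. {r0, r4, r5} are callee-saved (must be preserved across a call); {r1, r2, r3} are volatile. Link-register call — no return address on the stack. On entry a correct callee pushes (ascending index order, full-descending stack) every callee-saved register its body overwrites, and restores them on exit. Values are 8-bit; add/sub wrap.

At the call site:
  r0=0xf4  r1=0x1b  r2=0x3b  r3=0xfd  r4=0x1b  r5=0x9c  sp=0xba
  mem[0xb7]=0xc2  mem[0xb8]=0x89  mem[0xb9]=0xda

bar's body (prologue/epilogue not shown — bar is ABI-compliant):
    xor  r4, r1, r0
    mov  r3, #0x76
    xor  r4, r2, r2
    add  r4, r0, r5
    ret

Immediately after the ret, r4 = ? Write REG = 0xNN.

REG = 0x1b

prologue: push r4 -> mem[0xb9]=0x1b, sp=0xb9
body[0] xor  r4, r1, r0 -> r4=0xef
body[1] mov  r3, #0x76 -> r3=0x76
body[2] xor  r4, r2, r2 -> r4=0x00
body[3] add  r4, r0, r5 -> r4=0x90
epilogue: pop r4=0x1b, sp=0xba
r4 is callee-saved -> restored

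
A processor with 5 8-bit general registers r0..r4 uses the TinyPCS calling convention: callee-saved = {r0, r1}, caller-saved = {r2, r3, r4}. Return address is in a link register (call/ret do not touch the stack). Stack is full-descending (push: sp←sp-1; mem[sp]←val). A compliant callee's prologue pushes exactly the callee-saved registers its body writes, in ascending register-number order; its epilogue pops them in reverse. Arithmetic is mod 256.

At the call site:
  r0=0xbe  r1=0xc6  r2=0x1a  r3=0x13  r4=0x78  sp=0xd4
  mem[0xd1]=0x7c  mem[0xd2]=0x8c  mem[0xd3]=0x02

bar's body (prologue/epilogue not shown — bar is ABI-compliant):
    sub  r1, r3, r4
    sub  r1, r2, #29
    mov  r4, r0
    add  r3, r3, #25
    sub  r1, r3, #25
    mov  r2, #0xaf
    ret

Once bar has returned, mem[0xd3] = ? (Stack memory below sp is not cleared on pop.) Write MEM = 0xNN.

prologue: push r1 → mem[0xd3]=0xc6, sp=0xd3
body[0] sub  r1, r3, r4 → r1=0x9b
body[1] sub  r1, r2, #29 → r1=0xfd
body[2] mov  r4, r0 → r4=0xbe
body[3] add  r3, r3, #25 → r3=0x2c
body[4] sub  r1, r3, #25 → r1=0x13
body[5] mov  r2, #0xaf → r2=0xaf
epilogue: pop r1=0xc6, sp=0xd4
prologue pushed ['r1'] at ['0xd3']

MEM = 0xc6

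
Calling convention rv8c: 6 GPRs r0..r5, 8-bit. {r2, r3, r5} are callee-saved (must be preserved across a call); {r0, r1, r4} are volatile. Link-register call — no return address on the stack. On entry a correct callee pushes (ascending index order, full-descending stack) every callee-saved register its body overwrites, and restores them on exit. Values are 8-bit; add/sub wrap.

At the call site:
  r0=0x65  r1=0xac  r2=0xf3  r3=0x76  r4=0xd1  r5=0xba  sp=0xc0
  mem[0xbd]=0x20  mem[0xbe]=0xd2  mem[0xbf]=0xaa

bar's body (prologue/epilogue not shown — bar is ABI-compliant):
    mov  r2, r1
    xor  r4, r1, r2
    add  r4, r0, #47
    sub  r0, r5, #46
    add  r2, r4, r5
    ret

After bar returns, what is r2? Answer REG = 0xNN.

REG = 0xf3

prologue: push r2 -> mem[0xbf]=0xf3, sp=0xbf
body[0] mov  r2, r1 -> r2=0xac
body[1] xor  r4, r1, r2 -> r4=0x00
body[2] add  r4, r0, #47 -> r4=0x94
body[3] sub  r0, r5, #46 -> r0=0x8c
body[4] add  r2, r4, r5 -> r2=0x4e
epilogue: pop r2=0xf3, sp=0xc0
r2 is callee-saved -> restored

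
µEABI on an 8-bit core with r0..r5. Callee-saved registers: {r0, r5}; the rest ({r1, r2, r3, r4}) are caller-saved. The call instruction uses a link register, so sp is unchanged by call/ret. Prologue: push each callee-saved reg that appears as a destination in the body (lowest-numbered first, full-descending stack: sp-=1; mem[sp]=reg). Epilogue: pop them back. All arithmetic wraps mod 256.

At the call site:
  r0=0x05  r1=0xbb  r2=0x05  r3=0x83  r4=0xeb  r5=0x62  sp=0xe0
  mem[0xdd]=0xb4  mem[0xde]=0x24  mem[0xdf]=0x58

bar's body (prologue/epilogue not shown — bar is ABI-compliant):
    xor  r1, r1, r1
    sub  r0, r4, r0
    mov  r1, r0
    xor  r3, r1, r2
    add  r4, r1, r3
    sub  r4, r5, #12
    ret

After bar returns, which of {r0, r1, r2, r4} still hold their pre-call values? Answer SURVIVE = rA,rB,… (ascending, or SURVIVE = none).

prologue: push r0 -> mem[0xdf]=0x05, sp=0xdf
body[0] xor  r1, r1, r1 -> r1=0x00
body[1] sub  r0, r4, r0 -> r0=0xe6
body[2] mov  r1, r0 -> r1=0xe6
body[3] xor  r3, r1, r2 -> r3=0xe3
body[4] add  r4, r1, r3 -> r4=0xc9
body[5] sub  r4, r5, #12 -> r4=0x56
epilogue: pop r0=0x05, sp=0xe0
r0: callee-saved, written=True
r1: caller-saved, written=True
r2: caller-saved, written=False
r4: caller-saved, written=True

SURVIVE = r0,r2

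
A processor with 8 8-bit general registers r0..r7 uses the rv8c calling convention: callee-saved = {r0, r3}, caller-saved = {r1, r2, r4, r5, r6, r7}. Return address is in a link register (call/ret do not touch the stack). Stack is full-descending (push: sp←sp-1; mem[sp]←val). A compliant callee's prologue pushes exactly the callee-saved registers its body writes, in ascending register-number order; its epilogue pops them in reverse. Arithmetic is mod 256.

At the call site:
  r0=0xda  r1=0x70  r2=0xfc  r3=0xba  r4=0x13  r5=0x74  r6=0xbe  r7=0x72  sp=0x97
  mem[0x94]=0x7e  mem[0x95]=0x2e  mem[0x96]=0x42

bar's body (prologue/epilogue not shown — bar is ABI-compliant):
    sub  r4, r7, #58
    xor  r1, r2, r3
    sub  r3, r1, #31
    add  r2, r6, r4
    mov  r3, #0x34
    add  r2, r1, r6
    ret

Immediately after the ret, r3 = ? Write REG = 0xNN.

REG = 0xba

prologue: push r3 → mem[0x96]=0xba, sp=0x96
body[0] sub  r4, r7, #58 → r4=0x38
body[1] xor  r1, r2, r3 → r1=0x46
body[2] sub  r3, r1, #31 → r3=0x27
body[3] add  r2, r6, r4 → r2=0xf6
body[4] mov  r3, #0x34 → r3=0x34
body[5] add  r2, r1, r6 → r2=0x04
epilogue: pop r3=0xba, sp=0x97
r3 is callee-saved → restored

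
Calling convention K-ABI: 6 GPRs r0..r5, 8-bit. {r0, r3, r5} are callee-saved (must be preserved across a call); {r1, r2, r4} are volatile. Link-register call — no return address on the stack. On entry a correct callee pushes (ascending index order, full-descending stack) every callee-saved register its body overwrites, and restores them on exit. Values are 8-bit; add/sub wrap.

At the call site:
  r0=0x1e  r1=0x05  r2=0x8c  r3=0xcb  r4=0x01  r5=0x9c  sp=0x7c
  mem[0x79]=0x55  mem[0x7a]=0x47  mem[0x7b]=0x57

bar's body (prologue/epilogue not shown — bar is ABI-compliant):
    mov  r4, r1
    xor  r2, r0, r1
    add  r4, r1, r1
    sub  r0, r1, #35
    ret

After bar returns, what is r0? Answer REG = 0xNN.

REG = 0x1e

prologue: push r0 → mem[0x7b]=0x1e, sp=0x7b
body[0] mov  r4, r1 → r4=0x05
body[1] xor  r2, r0, r1 → r2=0x1b
body[2] add  r4, r1, r1 → r4=0x0a
body[3] sub  r0, r1, #35 → r0=0xe2
epilogue: pop r0=0x1e, sp=0x7c
r0 is callee-saved → restored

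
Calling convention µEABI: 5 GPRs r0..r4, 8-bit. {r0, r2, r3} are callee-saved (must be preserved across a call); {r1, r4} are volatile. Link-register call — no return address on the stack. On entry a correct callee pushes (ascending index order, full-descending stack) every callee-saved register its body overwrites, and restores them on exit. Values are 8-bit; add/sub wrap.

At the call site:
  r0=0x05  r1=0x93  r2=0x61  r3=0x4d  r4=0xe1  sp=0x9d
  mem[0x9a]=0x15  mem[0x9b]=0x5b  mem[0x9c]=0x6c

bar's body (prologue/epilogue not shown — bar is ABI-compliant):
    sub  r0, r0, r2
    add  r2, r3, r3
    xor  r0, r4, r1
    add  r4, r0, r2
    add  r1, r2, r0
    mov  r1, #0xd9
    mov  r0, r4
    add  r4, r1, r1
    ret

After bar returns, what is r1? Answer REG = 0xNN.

prologue: push r0 -> mem[0x9c]=0x05, sp=0x9c
prologue: push r2 -> mem[0x9b]=0x61, sp=0x9b
body[0] sub  r0, r0, r2 -> r0=0xa4
body[1] add  r2, r3, r3 -> r2=0x9a
body[2] xor  r0, r4, r1 -> r0=0x72
body[3] add  r4, r0, r2 -> r4=0x0c
body[4] add  r1, r2, r0 -> r1=0x0c
body[5] mov  r1, #0xd9 -> r1=0xd9
body[6] mov  r0, r4 -> r0=0x0c
body[7] add  r4, r1, r1 -> r4=0xb2
epilogue: pop r2=0x61, sp=0x9c
epilogue: pop r0=0x05, sp=0x9d
r1 is caller-saved -> body value

REG = 0xd9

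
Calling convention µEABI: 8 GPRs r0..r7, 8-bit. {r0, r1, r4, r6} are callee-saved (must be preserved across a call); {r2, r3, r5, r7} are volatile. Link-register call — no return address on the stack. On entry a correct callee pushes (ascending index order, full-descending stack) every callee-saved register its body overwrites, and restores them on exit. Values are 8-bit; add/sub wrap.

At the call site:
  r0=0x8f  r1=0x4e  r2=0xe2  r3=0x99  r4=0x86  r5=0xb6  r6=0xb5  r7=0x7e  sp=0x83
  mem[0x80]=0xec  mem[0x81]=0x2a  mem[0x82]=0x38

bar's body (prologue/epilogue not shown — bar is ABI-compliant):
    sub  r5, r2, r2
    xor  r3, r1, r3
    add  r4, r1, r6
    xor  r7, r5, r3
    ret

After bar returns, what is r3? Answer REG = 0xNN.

REG = 0xd7

prologue: push r4 → mem[0x82]=0x86, sp=0x82
body[0] sub  r5, r2, r2 → r5=0x00
body[1] xor  r3, r1, r3 → r3=0xd7
body[2] add  r4, r1, r6 → r4=0x03
body[3] xor  r7, r5, r3 → r7=0xd7
epilogue: pop r4=0x86, sp=0x83
r3 is caller-saved → body value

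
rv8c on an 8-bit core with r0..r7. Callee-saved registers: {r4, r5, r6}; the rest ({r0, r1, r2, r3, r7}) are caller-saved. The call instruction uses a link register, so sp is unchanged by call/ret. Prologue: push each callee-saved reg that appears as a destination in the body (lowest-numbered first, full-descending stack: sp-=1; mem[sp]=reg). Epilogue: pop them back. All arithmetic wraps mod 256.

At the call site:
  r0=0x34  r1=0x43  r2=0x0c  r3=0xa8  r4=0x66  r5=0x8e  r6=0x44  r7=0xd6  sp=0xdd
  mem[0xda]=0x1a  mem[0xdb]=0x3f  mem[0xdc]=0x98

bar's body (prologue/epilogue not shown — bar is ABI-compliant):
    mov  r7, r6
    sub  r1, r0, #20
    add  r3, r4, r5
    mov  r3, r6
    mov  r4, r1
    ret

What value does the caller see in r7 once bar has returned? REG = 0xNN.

prologue: push r4 → mem[0xdc]=0x66, sp=0xdc
body[0] mov  r7, r6 → r7=0x44
body[1] sub  r1, r0, #20 → r1=0x20
body[2] add  r3, r4, r5 → r3=0xf4
body[3] mov  r3, r6 → r3=0x44
body[4] mov  r4, r1 → r4=0x20
epilogue: pop r4=0x66, sp=0xdd
r7 is caller-saved → body value

REG = 0x44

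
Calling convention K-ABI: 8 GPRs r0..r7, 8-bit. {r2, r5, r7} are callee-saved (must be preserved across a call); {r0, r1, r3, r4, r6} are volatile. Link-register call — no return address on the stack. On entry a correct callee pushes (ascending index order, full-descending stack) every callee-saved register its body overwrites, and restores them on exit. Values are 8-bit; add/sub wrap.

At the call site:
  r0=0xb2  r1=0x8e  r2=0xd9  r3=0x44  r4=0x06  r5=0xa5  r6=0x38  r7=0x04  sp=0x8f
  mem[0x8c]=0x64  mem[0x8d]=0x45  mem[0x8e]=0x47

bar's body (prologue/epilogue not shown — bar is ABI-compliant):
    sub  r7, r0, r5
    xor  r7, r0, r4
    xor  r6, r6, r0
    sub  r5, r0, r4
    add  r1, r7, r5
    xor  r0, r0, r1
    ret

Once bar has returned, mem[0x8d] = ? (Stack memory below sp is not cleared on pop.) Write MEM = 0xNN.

MEM = 0x04

prologue: push r5 → mem[0x8e]=0xa5, sp=0x8e
prologue: push r7 → mem[0x8d]=0x04, sp=0x8d
body[0] sub  r7, r0, r5 → r7=0x0d
body[1] xor  r7, r0, r4 → r7=0xb4
body[2] xor  r6, r6, r0 → r6=0x8a
body[3] sub  r5, r0, r4 → r5=0xac
body[4] add  r1, r7, r5 → r1=0x60
body[5] xor  r0, r0, r1 → r0=0xd2
epilogue: pop r7=0x04, sp=0x8e
epilogue: pop r5=0xa5, sp=0x8f
prologue pushed ['r5', 'r7'] at ['0x8e', '0x8d']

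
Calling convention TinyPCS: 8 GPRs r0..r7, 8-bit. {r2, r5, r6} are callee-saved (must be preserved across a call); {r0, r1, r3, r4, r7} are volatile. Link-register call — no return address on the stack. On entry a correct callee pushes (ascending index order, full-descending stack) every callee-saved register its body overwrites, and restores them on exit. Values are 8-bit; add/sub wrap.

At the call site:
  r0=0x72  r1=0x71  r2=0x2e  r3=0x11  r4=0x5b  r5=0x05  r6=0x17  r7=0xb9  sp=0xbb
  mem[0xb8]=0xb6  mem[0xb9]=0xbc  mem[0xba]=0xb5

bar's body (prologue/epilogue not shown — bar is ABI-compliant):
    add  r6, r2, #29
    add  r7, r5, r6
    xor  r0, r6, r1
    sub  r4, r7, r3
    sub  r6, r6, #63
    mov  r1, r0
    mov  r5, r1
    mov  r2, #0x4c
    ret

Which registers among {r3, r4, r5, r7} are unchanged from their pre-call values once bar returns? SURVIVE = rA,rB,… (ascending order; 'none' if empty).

SURVIVE = r3,r5

prologue: push r2 → mem[0xba]=0x2e, sp=0xba
prologue: push r5 → mem[0xb9]=0x05, sp=0xb9
prologue: push r6 → mem[0xb8]=0x17, sp=0xb8
body[0] add  r6, r2, #29 → r6=0x4b
body[1] add  r7, r5, r6 → r7=0x50
body[2] xor  r0, r6, r1 → r0=0x3a
body[3] sub  r4, r7, r3 → r4=0x3f
body[4] sub  r6, r6, #63 → r6=0x0c
body[5] mov  r1, r0 → r1=0x3a
body[6] mov  r5, r1 → r5=0x3a
body[7] mov  r2, #0x4c → r2=0x4c
epilogue: pop r6=0x17, sp=0xb9
epilogue: pop r5=0x05, sp=0xba
epilogue: pop r2=0x2e, sp=0xbb
r3: caller-saved, written=False
r4: caller-saved, written=True
r5: callee-saved, written=True
r7: caller-saved, written=True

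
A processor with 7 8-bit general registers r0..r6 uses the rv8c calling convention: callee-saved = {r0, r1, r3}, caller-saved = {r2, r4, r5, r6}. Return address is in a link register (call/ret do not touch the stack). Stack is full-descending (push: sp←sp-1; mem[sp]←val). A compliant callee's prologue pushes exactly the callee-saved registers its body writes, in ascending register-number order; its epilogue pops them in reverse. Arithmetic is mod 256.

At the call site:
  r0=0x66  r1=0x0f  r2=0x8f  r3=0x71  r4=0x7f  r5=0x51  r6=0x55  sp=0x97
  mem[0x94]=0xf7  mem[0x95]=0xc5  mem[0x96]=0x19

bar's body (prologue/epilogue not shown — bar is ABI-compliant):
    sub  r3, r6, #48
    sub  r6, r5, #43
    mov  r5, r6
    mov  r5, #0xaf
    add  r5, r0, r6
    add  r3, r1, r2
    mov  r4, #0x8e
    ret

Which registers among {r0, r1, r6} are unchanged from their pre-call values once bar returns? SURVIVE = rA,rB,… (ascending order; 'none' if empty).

prologue: push r3 → mem[0x96]=0x71, sp=0x96
body[0] sub  r3, r6, #48 → r3=0x25
body[1] sub  r6, r5, #43 → r6=0x26
body[2] mov  r5, r6 → r5=0x26
body[3] mov  r5, #0xaf → r5=0xaf
body[4] add  r5, r0, r6 → r5=0x8c
body[5] add  r3, r1, r2 → r3=0x9e
body[6] mov  r4, #0x8e → r4=0x8e
epilogue: pop r3=0x71, sp=0x97
r0: callee-saved, written=False
r1: callee-saved, written=False
r6: caller-saved, written=True

SURVIVE = r0,r1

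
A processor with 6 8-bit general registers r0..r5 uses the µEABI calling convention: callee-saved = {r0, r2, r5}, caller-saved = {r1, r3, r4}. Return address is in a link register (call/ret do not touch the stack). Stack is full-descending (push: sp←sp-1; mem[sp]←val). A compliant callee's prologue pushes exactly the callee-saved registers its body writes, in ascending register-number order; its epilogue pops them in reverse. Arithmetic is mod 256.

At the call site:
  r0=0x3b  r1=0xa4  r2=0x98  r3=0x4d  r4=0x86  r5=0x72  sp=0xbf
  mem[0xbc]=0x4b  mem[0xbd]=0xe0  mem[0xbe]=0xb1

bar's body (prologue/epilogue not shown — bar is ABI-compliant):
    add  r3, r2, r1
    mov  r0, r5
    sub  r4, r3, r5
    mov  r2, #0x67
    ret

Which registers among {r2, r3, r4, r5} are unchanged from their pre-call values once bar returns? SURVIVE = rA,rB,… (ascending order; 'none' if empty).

SURVIVE = r2,r5

prologue: push r0 → mem[0xbe]=0x3b, sp=0xbe
prologue: push r2 → mem[0xbd]=0x98, sp=0xbd
body[0] add  r3, r2, r1 → r3=0x3c
body[1] mov  r0, r5 → r0=0x72
body[2] sub  r4, r3, r5 → r4=0xca
body[3] mov  r2, #0x67 → r2=0x67
epilogue: pop r2=0x98, sp=0xbe
epilogue: pop r0=0x3b, sp=0xbf
r2: callee-saved, written=True
r3: caller-saved, written=True
r4: caller-saved, written=True
r5: callee-saved, written=False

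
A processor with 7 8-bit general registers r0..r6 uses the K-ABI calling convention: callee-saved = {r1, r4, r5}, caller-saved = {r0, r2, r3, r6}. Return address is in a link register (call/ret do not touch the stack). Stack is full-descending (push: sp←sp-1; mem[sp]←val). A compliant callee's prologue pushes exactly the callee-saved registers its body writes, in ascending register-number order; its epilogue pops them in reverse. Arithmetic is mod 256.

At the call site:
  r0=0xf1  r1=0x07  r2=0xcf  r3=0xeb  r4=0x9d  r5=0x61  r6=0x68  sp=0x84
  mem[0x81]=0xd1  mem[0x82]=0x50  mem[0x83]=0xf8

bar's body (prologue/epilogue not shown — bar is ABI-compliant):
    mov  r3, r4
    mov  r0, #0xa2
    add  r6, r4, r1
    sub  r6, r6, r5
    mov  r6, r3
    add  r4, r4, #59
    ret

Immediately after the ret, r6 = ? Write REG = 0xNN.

REG = 0x9d

prologue: push r4 -> mem[0x83]=0x9d, sp=0x83
body[0] mov  r3, r4 -> r3=0x9d
body[1] mov  r0, #0xa2 -> r0=0xa2
body[2] add  r6, r4, r1 -> r6=0xa4
body[3] sub  r6, r6, r5 -> r6=0x43
body[4] mov  r6, r3 -> r6=0x9d
body[5] add  r4, r4, #59 -> r4=0xd8
epilogue: pop r4=0x9d, sp=0x84
r6 is caller-saved -> body value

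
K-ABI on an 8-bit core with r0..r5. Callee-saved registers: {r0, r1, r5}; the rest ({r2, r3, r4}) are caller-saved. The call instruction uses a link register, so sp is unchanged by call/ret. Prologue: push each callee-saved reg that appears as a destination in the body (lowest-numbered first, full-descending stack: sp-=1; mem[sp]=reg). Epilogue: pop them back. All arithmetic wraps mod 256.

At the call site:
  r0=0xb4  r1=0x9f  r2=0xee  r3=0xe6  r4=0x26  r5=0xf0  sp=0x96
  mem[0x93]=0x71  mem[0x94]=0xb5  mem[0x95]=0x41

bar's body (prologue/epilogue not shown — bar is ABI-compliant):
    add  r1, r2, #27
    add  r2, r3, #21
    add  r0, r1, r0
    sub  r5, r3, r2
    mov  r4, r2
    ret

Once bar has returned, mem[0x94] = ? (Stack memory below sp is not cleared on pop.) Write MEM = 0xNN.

MEM = 0x9f

prologue: push r0 -> mem[0x95]=0xb4, sp=0x95
prologue: push r1 -> mem[0x94]=0x9f, sp=0x94
prologue: push r5 -> mem[0x93]=0xf0, sp=0x93
body[0] add  r1, r2, #27 -> r1=0x09
body[1] add  r2, r3, #21 -> r2=0xfb
body[2] add  r0, r1, r0 -> r0=0xbd
body[3] sub  r5, r3, r2 -> r5=0xeb
body[4] mov  r4, r2 -> r4=0xfb
epilogue: pop r5=0xf0, sp=0x94
epilogue: pop r1=0x9f, sp=0x95
epilogue: pop r0=0xb4, sp=0x96
prologue pushed ['r0', 'r1', 'r5'] at ['0x95', '0x94', '0x93']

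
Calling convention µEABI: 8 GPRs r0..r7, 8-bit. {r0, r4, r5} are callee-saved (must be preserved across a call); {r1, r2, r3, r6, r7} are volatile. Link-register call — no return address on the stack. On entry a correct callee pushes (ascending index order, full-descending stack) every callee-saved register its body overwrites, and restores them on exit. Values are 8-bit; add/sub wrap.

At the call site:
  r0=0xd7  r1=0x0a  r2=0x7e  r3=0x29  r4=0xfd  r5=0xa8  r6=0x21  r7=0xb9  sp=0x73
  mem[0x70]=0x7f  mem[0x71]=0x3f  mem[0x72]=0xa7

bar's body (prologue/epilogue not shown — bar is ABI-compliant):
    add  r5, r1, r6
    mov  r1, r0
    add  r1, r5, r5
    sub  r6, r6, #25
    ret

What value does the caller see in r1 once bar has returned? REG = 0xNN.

REG = 0x56

prologue: push r5 -> mem[0x72]=0xa8, sp=0x72
body[0] add  r5, r1, r6 -> r5=0x2b
body[1] mov  r1, r0 -> r1=0xd7
body[2] add  r1, r5, r5 -> r1=0x56
body[3] sub  r6, r6, #25 -> r6=0x08
epilogue: pop r5=0xa8, sp=0x73
r1 is caller-saved -> body value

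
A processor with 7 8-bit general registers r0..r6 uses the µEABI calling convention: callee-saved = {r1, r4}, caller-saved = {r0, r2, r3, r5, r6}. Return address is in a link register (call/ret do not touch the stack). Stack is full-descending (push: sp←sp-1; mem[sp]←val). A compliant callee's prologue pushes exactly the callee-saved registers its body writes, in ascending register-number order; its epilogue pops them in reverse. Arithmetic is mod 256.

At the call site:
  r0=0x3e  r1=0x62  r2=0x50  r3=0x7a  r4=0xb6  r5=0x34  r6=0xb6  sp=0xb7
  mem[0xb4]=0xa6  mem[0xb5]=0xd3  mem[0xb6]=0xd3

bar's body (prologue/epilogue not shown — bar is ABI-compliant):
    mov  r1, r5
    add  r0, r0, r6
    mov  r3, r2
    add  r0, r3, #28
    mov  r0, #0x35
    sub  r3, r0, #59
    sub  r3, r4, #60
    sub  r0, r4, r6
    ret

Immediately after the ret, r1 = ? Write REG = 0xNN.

REG = 0x62

prologue: push r1 -> mem[0xb6]=0x62, sp=0xb6
body[0] mov  r1, r5 -> r1=0x34
body[1] add  r0, r0, r6 -> r0=0xf4
body[2] mov  r3, r2 -> r3=0x50
body[3] add  r0, r3, #28 -> r0=0x6c
body[4] mov  r0, #0x35 -> r0=0x35
body[5] sub  r3, r0, #59 -> r3=0xfa
body[6] sub  r3, r4, #60 -> r3=0x7a
body[7] sub  r0, r4, r6 -> r0=0x00
epilogue: pop r1=0x62, sp=0xb7
r1 is callee-saved -> restored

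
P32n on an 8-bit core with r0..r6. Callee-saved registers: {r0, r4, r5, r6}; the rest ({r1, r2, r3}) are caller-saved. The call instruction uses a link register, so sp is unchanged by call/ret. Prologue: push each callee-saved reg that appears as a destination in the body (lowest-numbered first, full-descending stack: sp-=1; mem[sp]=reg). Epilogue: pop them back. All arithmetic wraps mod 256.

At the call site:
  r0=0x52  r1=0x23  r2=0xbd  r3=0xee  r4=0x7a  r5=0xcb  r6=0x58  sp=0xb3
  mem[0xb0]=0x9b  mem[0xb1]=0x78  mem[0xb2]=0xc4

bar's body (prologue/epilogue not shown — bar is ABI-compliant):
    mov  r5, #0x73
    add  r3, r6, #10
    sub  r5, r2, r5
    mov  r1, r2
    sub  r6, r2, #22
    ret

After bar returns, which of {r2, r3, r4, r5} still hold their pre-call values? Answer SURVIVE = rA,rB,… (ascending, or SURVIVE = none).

prologue: push r5 → mem[0xb2]=0xcb, sp=0xb2
prologue: push r6 → mem[0xb1]=0x58, sp=0xb1
body[0] mov  r5, #0x73 → r5=0x73
body[1] add  r3, r6, #10 → r3=0x62
body[2] sub  r5, r2, r5 → r5=0x4a
body[3] mov  r1, r2 → r1=0xbd
body[4] sub  r6, r2, #22 → r6=0xa7
epilogue: pop r6=0x58, sp=0xb2
epilogue: pop r5=0xcb, sp=0xb3
r2: caller-saved, written=False
r3: caller-saved, written=True
r4: callee-saved, written=False
r5: callee-saved, written=True

SURVIVE = r2,r4,r5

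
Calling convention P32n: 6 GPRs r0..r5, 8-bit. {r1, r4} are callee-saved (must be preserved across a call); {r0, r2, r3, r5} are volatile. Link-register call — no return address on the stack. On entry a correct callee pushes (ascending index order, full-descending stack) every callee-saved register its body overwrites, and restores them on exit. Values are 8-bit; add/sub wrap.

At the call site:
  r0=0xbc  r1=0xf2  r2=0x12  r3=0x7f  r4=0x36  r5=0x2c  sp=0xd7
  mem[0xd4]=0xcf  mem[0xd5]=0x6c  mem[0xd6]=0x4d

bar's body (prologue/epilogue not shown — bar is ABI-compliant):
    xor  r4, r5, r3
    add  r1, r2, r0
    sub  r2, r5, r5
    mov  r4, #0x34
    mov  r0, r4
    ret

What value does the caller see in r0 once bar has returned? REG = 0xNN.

prologue: push r1 -> mem[0xd6]=0xf2, sp=0xd6
prologue: push r4 -> mem[0xd5]=0x36, sp=0xd5
body[0] xor  r4, r5, r3 -> r4=0x53
body[1] add  r1, r2, r0 -> r1=0xce
body[2] sub  r2, r5, r5 -> r2=0x00
body[3] mov  r4, #0x34 -> r4=0x34
body[4] mov  r0, r4 -> r0=0x34
epilogue: pop r4=0x36, sp=0xd6
epilogue: pop r1=0xf2, sp=0xd7
r0 is caller-saved -> body value

REG = 0x34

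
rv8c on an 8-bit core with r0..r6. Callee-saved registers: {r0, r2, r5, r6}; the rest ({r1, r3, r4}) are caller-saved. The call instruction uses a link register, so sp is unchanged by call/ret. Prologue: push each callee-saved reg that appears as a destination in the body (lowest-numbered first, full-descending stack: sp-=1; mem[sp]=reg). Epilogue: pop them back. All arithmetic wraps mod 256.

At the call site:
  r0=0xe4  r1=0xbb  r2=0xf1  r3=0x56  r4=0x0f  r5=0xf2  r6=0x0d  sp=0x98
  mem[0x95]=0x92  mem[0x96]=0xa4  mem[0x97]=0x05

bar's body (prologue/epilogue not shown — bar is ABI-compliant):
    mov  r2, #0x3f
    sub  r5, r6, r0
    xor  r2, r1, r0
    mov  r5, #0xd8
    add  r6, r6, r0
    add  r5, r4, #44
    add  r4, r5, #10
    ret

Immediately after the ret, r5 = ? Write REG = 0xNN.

REG = 0xf2

prologue: push r2 → mem[0x97]=0xf1, sp=0x97
prologue: push r5 → mem[0x96]=0xf2, sp=0x96
prologue: push r6 → mem[0x95]=0x0d, sp=0x95
body[0] mov  r2, #0x3f → r2=0x3f
body[1] sub  r5, r6, r0 → r5=0x29
body[2] xor  r2, r1, r0 → r2=0x5f
body[3] mov  r5, #0xd8 → r5=0xd8
body[4] add  r6, r6, r0 → r6=0xf1
body[5] add  r5, r4, #44 → r5=0x3b
body[6] add  r4, r5, #10 → r4=0x45
epilogue: pop r6=0x0d, sp=0x96
epilogue: pop r5=0xf2, sp=0x97
epilogue: pop r2=0xf1, sp=0x98
r5 is callee-saved → restored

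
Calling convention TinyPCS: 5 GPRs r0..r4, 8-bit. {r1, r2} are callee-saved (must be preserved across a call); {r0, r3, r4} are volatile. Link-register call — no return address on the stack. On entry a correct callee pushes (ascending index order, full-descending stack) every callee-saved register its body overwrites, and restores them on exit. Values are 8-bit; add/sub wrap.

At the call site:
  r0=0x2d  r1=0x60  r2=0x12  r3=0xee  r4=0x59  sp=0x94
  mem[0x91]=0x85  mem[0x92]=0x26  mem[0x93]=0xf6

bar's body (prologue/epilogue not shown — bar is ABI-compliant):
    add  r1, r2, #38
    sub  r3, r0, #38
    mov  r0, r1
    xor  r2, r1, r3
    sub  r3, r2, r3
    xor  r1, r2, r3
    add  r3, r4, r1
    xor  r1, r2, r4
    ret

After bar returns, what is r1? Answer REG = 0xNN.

prologue: push r1 -> mem[0x93]=0x60, sp=0x93
prologue: push r2 -> mem[0x92]=0x12, sp=0x92
body[0] add  r1, r2, #38 -> r1=0x38
body[1] sub  r3, r0, #38 -> r3=0x07
body[2] mov  r0, r1 -> r0=0x38
body[3] xor  r2, r1, r3 -> r2=0x3f
body[4] sub  r3, r2, r3 -> r3=0x38
body[5] xor  r1, r2, r3 -> r1=0x07
body[6] add  r3, r4, r1 -> r3=0x60
body[7] xor  r1, r2, r4 -> r1=0x66
epilogue: pop r2=0x12, sp=0x93
epilogue: pop r1=0x60, sp=0x94
r1 is callee-saved -> restored

REG = 0x60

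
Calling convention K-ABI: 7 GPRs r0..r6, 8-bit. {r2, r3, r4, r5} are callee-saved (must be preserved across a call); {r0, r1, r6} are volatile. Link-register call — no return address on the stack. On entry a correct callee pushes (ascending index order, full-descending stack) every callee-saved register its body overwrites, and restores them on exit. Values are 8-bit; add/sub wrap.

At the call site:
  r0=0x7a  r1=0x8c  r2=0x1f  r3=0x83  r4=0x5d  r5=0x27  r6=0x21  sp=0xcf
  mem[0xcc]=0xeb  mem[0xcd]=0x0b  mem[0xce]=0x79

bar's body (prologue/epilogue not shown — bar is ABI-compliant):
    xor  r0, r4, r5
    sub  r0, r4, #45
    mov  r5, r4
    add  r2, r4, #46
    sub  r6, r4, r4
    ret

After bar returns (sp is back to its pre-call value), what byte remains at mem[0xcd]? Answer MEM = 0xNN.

MEM = 0x27

prologue: push r2 → mem[0xce]=0x1f, sp=0xce
prologue: push r5 → mem[0xcd]=0x27, sp=0xcd
body[0] xor  r0, r4, r5 → r0=0x7a
body[1] sub  r0, r4, #45 → r0=0x30
body[2] mov  r5, r4 → r5=0x5d
body[3] add  r2, r4, #46 → r2=0x8b
body[4] sub  r6, r4, r4 → r6=0x00
epilogue: pop r5=0x27, sp=0xce
epilogue: pop r2=0x1f, sp=0xcf
prologue pushed ['r2', 'r5'] at ['0xce', '0xcd']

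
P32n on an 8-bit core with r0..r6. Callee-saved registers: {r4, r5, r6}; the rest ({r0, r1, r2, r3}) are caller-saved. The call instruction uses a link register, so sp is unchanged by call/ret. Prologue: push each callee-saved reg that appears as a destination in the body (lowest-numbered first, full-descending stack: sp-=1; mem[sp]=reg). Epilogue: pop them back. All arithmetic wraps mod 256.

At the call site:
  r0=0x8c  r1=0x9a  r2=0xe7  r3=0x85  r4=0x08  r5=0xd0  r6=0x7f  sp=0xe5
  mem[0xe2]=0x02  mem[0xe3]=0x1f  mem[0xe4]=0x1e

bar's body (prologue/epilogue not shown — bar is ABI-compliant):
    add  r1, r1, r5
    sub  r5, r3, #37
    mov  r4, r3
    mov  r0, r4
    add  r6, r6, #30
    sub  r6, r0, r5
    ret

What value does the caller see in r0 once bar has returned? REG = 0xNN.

prologue: push r4 → mem[0xe4]=0x08, sp=0xe4
prologue: push r5 → mem[0xe3]=0xd0, sp=0xe3
prologue: push r6 → mem[0xe2]=0x7f, sp=0xe2
body[0] add  r1, r1, r5 → r1=0x6a
body[1] sub  r5, r3, #37 → r5=0x60
body[2] mov  r4, r3 → r4=0x85
body[3] mov  r0, r4 → r0=0x85
body[4] add  r6, r6, #30 → r6=0x9d
body[5] sub  r6, r0, r5 → r6=0x25
epilogue: pop r6=0x7f, sp=0xe3
epilogue: pop r5=0xd0, sp=0xe4
epilogue: pop r4=0x08, sp=0xe5
r0 is caller-saved → body value

REG = 0x85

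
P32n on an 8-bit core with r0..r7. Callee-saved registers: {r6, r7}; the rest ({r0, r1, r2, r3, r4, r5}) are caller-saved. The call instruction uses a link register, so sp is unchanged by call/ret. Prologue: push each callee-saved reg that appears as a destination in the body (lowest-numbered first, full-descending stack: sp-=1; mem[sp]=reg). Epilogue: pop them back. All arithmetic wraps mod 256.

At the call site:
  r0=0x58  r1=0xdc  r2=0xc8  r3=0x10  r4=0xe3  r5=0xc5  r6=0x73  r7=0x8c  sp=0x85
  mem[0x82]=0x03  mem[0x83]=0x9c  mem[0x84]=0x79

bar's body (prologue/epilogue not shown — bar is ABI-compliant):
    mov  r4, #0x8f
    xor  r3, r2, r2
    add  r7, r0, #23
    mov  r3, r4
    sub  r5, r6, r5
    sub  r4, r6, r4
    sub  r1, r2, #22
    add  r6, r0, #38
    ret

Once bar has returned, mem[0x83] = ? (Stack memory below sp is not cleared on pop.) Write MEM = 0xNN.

MEM = 0x8c

prologue: push r6 → mem[0x84]=0x73, sp=0x84
prologue: push r7 → mem[0x83]=0x8c, sp=0x83
body[0] mov  r4, #0x8f → r4=0x8f
body[1] xor  r3, r2, r2 → r3=0x00
body[2] add  r7, r0, #23 → r7=0x6f
body[3] mov  r3, r4 → r3=0x8f
body[4] sub  r5, r6, r5 → r5=0xae
body[5] sub  r4, r6, r4 → r4=0xe4
body[6] sub  r1, r2, #22 → r1=0xb2
body[7] add  r6, r0, #38 → r6=0x7e
epilogue: pop r7=0x8c, sp=0x84
epilogue: pop r6=0x73, sp=0x85
prologue pushed ['r6', 'r7'] at ['0x84', '0x83']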